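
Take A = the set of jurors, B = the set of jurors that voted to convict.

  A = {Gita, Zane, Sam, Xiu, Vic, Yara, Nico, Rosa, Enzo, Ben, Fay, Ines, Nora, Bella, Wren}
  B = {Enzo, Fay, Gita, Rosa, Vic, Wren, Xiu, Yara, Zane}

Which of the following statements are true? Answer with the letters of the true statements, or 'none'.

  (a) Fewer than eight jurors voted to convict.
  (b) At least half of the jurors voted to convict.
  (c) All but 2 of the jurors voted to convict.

(b)

|A| = 15, |A ∩ B| = 9, |A ∖ B| = 6.
(a) |A ∩ B| < 8: fails.
(b) |A ∩ B| ≥ |A ∖ B|: holds.
(c) |A ∖ B| = 2: fails.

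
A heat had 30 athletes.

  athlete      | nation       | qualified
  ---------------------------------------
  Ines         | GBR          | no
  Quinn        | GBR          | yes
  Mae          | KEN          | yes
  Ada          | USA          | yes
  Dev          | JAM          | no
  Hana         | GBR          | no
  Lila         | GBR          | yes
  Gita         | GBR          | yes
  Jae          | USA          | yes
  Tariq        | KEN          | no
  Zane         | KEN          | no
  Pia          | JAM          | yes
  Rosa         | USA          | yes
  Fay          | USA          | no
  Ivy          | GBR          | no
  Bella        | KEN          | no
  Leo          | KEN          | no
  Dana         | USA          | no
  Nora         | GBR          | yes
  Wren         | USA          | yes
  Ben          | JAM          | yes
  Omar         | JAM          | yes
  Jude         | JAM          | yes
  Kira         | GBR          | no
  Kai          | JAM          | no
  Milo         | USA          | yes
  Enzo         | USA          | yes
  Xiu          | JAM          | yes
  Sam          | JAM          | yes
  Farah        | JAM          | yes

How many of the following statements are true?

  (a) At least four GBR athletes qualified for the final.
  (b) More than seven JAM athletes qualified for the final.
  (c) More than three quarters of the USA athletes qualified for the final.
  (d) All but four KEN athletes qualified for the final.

2

(a) GBR: |A| = 8, |A ∩ B| = 4; needs |A ∩ B| ≥ 4 — true.
(b) JAM: |A| = 9, |A ∩ B| = 7; needs |A ∩ B| > 7 — false.
(c) USA: |A| = 8, |A ∩ B| = 6; needs |A ∩ B| / |A| > 3/4 — false.
(d) KEN: |A| = 5, |A ∩ B| = 1; needs |A ∖ B| = 4 — true.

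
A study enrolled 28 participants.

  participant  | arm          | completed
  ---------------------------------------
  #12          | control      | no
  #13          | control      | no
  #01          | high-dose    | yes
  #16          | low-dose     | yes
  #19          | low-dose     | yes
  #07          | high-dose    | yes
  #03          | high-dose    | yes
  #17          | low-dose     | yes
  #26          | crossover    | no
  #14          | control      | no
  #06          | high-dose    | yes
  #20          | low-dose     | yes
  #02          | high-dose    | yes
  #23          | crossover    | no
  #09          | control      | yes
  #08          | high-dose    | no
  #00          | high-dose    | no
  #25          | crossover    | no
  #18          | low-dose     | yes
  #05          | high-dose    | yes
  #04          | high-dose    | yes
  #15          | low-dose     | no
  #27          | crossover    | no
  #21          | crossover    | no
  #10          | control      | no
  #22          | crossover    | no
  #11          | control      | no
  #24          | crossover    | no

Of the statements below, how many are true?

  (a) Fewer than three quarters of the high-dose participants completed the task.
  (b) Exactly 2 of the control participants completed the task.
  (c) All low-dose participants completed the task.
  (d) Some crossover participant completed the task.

(a) high-dose: |A| = 9, |A ∩ B| = 7; needs |A ∩ B| / |A| < 3/4 — false.
(b) control: |A| = 6, |A ∩ B| = 1; needs |A ∩ B| = 2 — false.
(c) low-dose: |A| = 6, |A ∩ B| = 5; needs A ⊆ B, i.e. every element of A is in B (|A ∖ B| = 0) — false.
(d) crossover: |A| = 7, |A ∩ B| = 0; needs A ∩ B ≠ ∅ (|A ∩ B| ≥ 1) — false.

0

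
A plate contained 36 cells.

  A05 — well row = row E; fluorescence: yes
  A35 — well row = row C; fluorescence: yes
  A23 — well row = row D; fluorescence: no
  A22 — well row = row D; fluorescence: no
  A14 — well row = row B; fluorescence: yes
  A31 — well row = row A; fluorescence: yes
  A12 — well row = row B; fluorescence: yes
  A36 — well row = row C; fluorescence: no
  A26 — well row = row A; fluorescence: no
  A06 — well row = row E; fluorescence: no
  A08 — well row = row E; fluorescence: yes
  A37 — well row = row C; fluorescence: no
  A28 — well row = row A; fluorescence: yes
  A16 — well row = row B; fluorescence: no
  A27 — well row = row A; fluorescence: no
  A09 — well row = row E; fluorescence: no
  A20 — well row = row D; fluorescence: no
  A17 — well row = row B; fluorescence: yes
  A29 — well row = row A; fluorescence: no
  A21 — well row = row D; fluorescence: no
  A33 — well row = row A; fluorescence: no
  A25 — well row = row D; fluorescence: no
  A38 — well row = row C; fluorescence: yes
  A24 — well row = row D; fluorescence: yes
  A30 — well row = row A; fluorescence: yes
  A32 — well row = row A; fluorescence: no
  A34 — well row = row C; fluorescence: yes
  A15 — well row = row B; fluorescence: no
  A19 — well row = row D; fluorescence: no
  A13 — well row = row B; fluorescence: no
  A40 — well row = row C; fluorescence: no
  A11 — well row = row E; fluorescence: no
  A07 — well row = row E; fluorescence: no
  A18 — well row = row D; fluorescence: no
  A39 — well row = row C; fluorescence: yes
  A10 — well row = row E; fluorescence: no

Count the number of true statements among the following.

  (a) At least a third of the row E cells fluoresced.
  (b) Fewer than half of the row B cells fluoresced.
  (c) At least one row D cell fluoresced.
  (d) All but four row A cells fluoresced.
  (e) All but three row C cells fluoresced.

(a) row E: |A| = 7, |A ∩ B| = 2; needs |A ∩ B| / |A| ≥ 1/3 — false.
(b) row B: |A| = 6, |A ∩ B| = 3; needs |A ∩ B| < |A ∖ B| — false.
(c) row D: |A| = 8, |A ∩ B| = 1; needs A ∩ B ≠ ∅ (|A ∩ B| ≥ 1) — true.
(d) row A: |A| = 8, |A ∩ B| = 3; needs |A ∖ B| = 4 — false.
(e) row C: |A| = 7, |A ∩ B| = 4; needs |A ∖ B| = 3 — true.

2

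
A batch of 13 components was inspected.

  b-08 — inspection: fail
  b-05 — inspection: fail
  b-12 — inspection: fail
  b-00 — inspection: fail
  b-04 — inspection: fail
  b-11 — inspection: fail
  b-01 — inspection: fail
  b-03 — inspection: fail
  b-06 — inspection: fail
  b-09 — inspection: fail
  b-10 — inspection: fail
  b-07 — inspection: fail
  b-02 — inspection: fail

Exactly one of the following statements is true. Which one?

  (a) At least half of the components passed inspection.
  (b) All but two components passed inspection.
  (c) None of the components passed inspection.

(c)

|A| = 13, |A ∩ B| = 0, |A ∖ B| = 13.
(a) requires |A ∩ B| ≥ |A ∖ B|: false.
(b) requires |A ∖ B| = 2: false.
(c) requires A ∩ B = ∅ (|A ∩ B| = 0): true.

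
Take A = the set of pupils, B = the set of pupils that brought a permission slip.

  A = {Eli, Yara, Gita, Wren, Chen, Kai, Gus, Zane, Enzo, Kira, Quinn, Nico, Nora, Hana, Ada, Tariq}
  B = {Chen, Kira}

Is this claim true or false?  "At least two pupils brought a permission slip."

True

The determiner here denotes the relation: |A ∩ B| ≥ 2.
|A| = 16, |A ∩ B| = 2, |A ∖ B| = 14.
|A ∩ B| = 2, so the statement is true.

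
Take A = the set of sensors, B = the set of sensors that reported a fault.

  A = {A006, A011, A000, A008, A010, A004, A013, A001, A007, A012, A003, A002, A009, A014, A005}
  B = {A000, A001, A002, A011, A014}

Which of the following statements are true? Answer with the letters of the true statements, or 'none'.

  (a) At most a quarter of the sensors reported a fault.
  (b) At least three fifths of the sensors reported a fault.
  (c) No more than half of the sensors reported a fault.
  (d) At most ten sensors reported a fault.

(c), (d)

|A| = 15, |A ∩ B| = 5, |A ∖ B| = 10.
(a) |A ∩ B| / |A| ≤ 1/4: fails.
(b) |A ∩ B| / |A| ≥ 3/5: fails.
(c) |A ∩ B| ≤ |A ∖ B|: holds.
(d) |A ∩ B| ≤ 10: holds.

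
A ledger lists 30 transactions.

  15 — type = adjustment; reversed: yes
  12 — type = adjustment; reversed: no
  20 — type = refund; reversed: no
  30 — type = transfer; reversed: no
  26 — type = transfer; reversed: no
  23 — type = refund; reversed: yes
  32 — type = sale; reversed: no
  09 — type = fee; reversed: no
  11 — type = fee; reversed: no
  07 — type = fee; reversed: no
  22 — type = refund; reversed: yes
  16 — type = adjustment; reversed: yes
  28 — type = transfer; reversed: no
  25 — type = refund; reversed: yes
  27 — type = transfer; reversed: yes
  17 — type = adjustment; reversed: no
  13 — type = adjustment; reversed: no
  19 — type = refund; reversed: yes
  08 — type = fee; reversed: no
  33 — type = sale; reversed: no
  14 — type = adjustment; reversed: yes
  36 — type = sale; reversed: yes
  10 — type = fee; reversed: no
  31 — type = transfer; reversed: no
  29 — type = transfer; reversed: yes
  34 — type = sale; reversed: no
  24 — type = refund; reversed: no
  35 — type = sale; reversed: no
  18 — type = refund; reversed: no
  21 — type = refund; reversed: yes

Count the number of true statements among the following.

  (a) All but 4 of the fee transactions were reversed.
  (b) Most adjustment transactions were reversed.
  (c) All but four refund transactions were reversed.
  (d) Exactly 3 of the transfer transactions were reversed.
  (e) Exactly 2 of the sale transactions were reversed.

(a) fee: |A| = 5, |A ∩ B| = 0; needs |A ∖ B| = 4 — false.
(b) adjustment: |A| = 6, |A ∩ B| = 3; needs |A ∩ B| > |A ∖ B| — false.
(c) refund: |A| = 8, |A ∩ B| = 5; needs |A ∖ B| = 4 — false.
(d) transfer: |A| = 6, |A ∩ B| = 2; needs |A ∩ B| = 3 — false.
(e) sale: |A| = 5, |A ∩ B| = 1; needs |A ∩ B| = 2 — false.

0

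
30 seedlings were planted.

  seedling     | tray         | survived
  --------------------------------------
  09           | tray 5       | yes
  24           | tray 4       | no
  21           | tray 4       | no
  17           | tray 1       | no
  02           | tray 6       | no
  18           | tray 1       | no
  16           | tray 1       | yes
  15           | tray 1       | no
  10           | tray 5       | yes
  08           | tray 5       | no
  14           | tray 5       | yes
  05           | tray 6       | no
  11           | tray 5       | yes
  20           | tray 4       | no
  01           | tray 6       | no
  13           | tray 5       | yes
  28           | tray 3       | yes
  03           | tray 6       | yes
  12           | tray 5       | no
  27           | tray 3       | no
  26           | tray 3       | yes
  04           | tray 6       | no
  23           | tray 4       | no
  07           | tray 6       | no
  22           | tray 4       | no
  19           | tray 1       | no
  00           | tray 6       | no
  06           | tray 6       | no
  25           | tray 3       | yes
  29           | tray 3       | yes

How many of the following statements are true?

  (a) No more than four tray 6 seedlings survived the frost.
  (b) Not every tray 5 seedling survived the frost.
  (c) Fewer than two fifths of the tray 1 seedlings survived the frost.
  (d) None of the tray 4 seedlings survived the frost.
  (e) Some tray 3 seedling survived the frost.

5

(a) tray 6: |A| = 8, |A ∩ B| = 1; needs |A ∩ B| ≤ 4 — true.
(b) tray 5: |A| = 7, |A ∩ B| = 5; needs A ⊄ B (|A ∖ B| ≥ 1) — true.
(c) tray 1: |A| = 5, |A ∩ B| = 1; needs |A ∩ B| / |A| < 2/5 — true.
(d) tray 4: |A| = 5, |A ∩ B| = 0; needs A ∩ B = ∅ (|A ∩ B| = 0) — true.
(e) tray 3: |A| = 5, |A ∩ B| = 4; needs A ∩ B ≠ ∅ (|A ∩ B| ≥ 1) — true.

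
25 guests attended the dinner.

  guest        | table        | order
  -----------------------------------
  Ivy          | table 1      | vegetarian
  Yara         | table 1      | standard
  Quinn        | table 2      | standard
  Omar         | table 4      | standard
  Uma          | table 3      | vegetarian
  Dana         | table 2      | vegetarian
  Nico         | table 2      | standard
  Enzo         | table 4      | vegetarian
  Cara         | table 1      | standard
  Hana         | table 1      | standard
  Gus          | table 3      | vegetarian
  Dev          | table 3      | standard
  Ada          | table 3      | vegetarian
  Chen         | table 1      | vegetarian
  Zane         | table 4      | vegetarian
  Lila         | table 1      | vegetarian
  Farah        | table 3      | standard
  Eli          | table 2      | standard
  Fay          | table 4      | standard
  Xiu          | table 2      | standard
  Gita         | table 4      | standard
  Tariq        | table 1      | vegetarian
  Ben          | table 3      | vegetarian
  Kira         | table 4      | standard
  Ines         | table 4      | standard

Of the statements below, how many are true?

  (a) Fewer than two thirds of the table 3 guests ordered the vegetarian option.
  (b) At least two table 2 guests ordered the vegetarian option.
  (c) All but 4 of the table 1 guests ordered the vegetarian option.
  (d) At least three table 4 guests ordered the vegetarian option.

0

(a) table 3: |A| = 6, |A ∩ B| = 4; needs |A ∩ B| / |A| < 2/3 — false.
(b) table 2: |A| = 5, |A ∩ B| = 1; needs |A ∩ B| ≥ 2 — false.
(c) table 1: |A| = 7, |A ∩ B| = 4; needs |A ∖ B| = 4 — false.
(d) table 4: |A| = 7, |A ∩ B| = 2; needs |A ∩ B| ≥ 3 — false.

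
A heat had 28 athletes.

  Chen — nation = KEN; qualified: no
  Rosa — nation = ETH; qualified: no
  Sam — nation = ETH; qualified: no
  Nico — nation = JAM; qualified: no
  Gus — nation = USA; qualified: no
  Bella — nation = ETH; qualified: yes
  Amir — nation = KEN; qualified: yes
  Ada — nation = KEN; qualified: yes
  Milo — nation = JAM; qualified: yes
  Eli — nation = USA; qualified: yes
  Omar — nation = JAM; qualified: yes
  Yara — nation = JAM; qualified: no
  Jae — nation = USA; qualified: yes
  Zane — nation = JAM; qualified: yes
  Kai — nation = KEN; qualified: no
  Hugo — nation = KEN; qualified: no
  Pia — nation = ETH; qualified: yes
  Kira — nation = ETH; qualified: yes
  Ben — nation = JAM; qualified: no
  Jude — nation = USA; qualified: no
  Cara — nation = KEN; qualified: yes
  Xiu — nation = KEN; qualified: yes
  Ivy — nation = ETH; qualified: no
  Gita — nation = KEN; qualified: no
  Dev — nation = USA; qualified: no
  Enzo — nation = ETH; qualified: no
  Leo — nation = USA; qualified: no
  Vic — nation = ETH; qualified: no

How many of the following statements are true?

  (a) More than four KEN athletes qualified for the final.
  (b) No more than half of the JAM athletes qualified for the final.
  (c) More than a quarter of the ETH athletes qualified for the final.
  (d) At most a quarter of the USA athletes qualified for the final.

2

(a) KEN: |A| = 8, |A ∩ B| = 4; needs |A ∩ B| > 4 — false.
(b) JAM: |A| = 6, |A ∩ B| = 3; needs |A ∩ B| ≤ |A ∖ B| — true.
(c) ETH: |A| = 8, |A ∩ B| = 3; needs |A ∩ B| / |A| > 1/4 — true.
(d) USA: |A| = 6, |A ∩ B| = 2; needs |A ∩ B| / |A| ≤ 1/4 — false.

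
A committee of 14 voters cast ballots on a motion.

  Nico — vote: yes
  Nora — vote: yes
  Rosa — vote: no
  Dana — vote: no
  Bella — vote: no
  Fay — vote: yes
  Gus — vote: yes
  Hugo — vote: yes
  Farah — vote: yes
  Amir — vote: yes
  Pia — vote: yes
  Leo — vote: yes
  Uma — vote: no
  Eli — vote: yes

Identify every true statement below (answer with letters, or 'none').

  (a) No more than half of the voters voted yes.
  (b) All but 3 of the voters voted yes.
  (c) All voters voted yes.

|A| = 14, |A ∩ B| = 10, |A ∖ B| = 4.
(a) |A ∩ B| ≤ |A ∖ B|: fails.
(b) |A ∖ B| = 3: fails.
(c) A ⊆ B, i.e. every element of A is in B (|A ∖ B| = 0): fails.

none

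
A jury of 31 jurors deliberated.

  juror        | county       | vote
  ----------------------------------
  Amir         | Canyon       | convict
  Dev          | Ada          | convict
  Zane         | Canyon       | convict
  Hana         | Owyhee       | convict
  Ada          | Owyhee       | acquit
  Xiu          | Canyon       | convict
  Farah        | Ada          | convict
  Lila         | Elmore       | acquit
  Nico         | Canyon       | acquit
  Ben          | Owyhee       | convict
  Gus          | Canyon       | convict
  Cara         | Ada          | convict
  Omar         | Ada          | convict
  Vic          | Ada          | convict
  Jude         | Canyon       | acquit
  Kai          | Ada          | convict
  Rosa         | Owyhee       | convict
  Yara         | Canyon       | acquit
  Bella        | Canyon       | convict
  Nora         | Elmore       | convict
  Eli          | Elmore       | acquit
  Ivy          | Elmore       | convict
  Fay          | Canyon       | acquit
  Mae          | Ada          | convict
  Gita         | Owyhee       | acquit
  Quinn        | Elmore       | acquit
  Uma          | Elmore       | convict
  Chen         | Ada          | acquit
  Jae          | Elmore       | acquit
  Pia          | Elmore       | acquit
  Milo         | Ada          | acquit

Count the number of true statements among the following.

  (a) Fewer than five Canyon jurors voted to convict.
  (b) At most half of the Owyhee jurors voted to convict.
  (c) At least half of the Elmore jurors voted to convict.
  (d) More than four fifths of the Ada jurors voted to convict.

0

(a) Canyon: |A| = 9, |A ∩ B| = 5; needs |A ∩ B| < 5 — false.
(b) Owyhee: |A| = 5, |A ∩ B| = 3; needs |A ∩ B| ≤ |A ∖ B| — false.
(c) Elmore: |A| = 8, |A ∩ B| = 3; needs |A ∩ B| ≥ |A ∖ B| — false.
(d) Ada: |A| = 9, |A ∩ B| = 7; needs |A ∩ B| / |A| > 4/5 — false.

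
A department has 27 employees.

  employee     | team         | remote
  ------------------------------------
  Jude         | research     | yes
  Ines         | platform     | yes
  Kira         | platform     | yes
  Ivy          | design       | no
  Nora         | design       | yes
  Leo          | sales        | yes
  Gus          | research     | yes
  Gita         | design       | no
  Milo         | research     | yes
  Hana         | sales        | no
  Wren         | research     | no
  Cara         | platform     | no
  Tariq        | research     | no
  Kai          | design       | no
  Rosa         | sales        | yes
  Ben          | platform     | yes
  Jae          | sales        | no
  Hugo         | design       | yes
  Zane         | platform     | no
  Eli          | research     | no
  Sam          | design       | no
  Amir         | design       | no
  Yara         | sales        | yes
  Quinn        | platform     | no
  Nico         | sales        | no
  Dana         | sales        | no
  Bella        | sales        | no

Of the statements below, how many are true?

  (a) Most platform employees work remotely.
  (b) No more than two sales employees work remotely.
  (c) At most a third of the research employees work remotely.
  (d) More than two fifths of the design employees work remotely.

0

(a) platform: |A| = 6, |A ∩ B| = 3; needs |A ∩ B| > |A ∖ B| — false.
(b) sales: |A| = 8, |A ∩ B| = 3; needs |A ∩ B| ≤ 2 — false.
(c) research: |A| = 6, |A ∩ B| = 3; needs |A ∩ B| / |A| ≤ 1/3 — false.
(d) design: |A| = 7, |A ∩ B| = 2; needs |A ∩ B| / |A| > 2/5 — false.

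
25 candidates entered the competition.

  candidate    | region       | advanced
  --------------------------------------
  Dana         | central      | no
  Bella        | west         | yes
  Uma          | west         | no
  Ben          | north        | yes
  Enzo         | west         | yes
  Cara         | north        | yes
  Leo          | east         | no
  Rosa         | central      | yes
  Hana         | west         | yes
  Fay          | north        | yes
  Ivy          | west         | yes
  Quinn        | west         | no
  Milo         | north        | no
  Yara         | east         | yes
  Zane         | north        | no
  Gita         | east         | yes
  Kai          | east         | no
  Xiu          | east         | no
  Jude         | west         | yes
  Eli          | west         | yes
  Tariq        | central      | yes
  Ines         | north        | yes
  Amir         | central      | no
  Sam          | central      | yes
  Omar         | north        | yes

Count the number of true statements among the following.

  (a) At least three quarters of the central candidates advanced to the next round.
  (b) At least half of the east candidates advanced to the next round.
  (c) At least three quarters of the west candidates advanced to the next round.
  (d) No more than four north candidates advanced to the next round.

1

(a) central: |A| = 5, |A ∩ B| = 3; needs |A ∩ B| / |A| ≥ 3/4 — false.
(b) east: |A| = 5, |A ∩ B| = 2; needs |A ∩ B| ≥ |A ∖ B| — false.
(c) west: |A| = 8, |A ∩ B| = 6; needs |A ∩ B| / |A| ≥ 3/4 — true.
(d) north: |A| = 7, |A ∩ B| = 5; needs |A ∩ B| ≤ 4 — false.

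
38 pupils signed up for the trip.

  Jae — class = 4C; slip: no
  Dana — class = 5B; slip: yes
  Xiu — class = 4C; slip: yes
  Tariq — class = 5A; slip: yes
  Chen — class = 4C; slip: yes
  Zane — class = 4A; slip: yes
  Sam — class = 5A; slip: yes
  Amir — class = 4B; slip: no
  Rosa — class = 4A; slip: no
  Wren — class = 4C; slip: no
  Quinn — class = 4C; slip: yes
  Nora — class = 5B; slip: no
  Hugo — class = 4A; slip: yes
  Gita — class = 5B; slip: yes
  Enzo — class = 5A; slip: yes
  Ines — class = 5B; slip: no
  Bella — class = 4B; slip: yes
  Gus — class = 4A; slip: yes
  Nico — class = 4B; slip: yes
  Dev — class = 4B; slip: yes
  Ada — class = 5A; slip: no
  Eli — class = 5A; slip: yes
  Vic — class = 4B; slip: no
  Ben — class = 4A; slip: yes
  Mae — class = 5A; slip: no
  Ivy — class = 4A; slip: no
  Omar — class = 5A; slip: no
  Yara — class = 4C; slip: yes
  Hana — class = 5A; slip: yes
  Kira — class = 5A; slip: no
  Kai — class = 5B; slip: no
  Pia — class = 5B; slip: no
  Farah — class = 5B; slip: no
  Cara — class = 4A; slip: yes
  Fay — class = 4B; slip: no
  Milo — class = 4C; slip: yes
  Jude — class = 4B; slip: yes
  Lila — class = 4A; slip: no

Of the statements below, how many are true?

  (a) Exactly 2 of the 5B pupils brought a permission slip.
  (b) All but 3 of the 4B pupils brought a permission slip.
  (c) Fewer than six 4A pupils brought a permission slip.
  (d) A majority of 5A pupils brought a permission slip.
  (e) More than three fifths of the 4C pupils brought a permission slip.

(a) 5B: |A| = 7, |A ∩ B| = 2; needs |A ∩ B| = 2 — true.
(b) 4B: |A| = 7, |A ∩ B| = 4; needs |A ∖ B| = 3 — true.
(c) 4A: |A| = 8, |A ∩ B| = 5; needs |A ∩ B| < 6 — true.
(d) 5A: |A| = 9, |A ∩ B| = 5; needs |A ∩ B| > |A ∖ B| — true.
(e) 4C: |A| = 7, |A ∩ B| = 5; needs |A ∩ B| / |A| > 3/5 — true.

5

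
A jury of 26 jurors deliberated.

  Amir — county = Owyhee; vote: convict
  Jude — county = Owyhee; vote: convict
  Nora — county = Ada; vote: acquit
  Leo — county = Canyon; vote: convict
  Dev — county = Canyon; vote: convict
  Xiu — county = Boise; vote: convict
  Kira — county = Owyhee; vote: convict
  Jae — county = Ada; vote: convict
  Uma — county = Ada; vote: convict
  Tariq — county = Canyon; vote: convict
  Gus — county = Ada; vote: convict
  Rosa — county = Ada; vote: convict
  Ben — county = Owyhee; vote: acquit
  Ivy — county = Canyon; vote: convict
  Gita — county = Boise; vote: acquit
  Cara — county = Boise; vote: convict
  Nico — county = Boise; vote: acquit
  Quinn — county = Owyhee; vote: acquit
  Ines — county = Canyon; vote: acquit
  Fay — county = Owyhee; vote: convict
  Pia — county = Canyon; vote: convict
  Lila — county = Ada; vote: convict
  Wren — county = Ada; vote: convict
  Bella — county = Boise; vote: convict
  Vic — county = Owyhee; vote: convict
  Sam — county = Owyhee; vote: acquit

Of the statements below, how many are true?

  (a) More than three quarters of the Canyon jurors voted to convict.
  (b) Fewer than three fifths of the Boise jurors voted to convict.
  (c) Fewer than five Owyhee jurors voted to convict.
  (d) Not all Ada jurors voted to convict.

2

(a) Canyon: |A| = 6, |A ∩ B| = 5; needs |A ∩ B| / |A| > 3/4 — true.
(b) Boise: |A| = 5, |A ∩ B| = 3; needs |A ∩ B| / |A| < 3/5 — false.
(c) Owyhee: |A| = 8, |A ∩ B| = 5; needs |A ∩ B| < 5 — false.
(d) Ada: |A| = 7, |A ∩ B| = 6; needs A ⊄ B (|A ∖ B| ≥ 1) — true.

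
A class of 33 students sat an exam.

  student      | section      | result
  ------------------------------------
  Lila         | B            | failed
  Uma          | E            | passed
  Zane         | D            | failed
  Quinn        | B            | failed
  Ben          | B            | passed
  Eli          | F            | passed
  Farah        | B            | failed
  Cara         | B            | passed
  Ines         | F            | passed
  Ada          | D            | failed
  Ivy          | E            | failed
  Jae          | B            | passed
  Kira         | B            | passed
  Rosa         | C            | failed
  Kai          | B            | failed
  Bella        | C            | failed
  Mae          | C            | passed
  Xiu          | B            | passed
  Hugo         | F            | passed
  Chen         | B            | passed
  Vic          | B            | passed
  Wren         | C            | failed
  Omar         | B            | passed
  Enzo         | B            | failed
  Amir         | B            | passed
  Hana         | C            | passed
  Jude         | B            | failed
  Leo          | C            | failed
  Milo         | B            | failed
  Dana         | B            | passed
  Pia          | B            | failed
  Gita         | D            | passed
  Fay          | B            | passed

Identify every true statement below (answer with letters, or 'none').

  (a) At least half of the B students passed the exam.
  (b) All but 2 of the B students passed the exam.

(a)

|A| = 19, |A ∩ B| = 11, |A ∖ B| = 8.
(a) |A ∩ B| ≥ |A ∖ B|: holds.
(b) |A ∖ B| = 2: fails.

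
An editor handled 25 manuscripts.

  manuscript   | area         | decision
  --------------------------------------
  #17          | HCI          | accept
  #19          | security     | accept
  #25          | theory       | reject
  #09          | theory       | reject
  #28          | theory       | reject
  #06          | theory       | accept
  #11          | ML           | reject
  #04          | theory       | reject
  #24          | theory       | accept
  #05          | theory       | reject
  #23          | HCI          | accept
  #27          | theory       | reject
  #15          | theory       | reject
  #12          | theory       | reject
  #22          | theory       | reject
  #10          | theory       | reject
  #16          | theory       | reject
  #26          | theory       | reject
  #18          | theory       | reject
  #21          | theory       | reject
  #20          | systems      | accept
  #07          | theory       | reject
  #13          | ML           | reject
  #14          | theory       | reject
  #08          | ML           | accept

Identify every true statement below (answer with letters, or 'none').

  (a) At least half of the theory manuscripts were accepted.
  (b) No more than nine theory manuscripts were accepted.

(b)

|A| = 18, |A ∩ B| = 2, |A ∖ B| = 16.
(a) |A ∩ B| ≥ |A ∖ B|: fails.
(b) |A ∩ B| ≤ 9: holds.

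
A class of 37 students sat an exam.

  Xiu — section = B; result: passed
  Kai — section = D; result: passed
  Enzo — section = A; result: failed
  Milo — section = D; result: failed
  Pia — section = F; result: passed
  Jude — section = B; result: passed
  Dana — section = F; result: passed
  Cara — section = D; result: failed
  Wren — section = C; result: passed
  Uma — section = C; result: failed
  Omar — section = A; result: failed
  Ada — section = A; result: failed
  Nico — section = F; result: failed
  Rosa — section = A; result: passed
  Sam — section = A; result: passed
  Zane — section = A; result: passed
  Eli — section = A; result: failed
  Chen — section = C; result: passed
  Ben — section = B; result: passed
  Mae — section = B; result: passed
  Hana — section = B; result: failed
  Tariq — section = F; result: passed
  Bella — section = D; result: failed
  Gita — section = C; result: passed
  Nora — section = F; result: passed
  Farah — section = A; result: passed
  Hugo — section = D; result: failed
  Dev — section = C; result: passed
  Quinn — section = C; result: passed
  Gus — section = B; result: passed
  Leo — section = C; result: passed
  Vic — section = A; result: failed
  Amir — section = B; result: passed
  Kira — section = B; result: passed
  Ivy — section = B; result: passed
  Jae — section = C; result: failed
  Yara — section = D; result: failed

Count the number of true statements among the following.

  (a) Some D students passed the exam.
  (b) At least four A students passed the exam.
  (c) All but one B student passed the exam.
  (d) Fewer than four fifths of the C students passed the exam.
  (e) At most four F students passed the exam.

5

(a) D: |A| = 6, |A ∩ B| = 1; needs A ∩ B ≠ ∅ (|A ∩ B| ≥ 1) — true.
(b) A: |A| = 9, |A ∩ B| = 4; needs |A ∩ B| ≥ 4 — true.
(c) B: |A| = 9, |A ∩ B| = 8; needs |A ∖ B| = 1 — true.
(d) C: |A| = 8, |A ∩ B| = 6; needs |A ∩ B| / |A| < 4/5 — true.
(e) F: |A| = 5, |A ∩ B| = 4; needs |A ∩ B| ≤ 4 — true.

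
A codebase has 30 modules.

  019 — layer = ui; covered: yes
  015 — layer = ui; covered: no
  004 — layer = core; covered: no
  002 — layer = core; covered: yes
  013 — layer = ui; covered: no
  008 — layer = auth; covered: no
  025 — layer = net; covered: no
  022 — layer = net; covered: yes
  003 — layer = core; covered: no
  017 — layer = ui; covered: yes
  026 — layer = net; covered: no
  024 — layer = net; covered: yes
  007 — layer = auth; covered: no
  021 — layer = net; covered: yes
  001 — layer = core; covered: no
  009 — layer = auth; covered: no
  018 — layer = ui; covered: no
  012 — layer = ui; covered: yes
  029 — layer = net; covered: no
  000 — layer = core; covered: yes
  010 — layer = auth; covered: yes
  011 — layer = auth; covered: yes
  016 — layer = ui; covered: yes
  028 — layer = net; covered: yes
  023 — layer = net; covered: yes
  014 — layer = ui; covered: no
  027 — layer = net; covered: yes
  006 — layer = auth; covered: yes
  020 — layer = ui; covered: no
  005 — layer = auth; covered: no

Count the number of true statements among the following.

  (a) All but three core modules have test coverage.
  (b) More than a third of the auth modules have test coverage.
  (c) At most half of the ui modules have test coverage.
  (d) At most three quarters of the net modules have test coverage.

4

(a) core: |A| = 5, |A ∩ B| = 2; needs |A ∖ B| = 3 — true.
(b) auth: |A| = 7, |A ∩ B| = 3; needs |A ∩ B| / |A| > 1/3 — true.
(c) ui: |A| = 9, |A ∩ B| = 4; needs |A ∩ B| ≤ |A ∖ B| — true.
(d) net: |A| = 9, |A ∩ B| = 6; needs |A ∩ B| / |A| ≤ 3/4 — true.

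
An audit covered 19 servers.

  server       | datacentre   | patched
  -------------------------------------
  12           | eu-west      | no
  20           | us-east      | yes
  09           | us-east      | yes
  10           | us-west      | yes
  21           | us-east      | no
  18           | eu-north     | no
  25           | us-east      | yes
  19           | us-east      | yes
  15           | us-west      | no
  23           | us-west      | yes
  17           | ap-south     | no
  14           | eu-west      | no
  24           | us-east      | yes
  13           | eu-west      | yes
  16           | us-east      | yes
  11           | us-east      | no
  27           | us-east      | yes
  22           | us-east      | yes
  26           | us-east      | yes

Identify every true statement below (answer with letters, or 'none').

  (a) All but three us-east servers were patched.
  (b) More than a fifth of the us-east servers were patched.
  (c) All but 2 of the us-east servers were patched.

|A| = 11, |A ∩ B| = 9, |A ∖ B| = 2.
(a) |A ∖ B| = 3: fails.
(b) |A ∩ B| / |A| > 1/5: holds.
(c) |A ∖ B| = 2: holds.

(b), (c)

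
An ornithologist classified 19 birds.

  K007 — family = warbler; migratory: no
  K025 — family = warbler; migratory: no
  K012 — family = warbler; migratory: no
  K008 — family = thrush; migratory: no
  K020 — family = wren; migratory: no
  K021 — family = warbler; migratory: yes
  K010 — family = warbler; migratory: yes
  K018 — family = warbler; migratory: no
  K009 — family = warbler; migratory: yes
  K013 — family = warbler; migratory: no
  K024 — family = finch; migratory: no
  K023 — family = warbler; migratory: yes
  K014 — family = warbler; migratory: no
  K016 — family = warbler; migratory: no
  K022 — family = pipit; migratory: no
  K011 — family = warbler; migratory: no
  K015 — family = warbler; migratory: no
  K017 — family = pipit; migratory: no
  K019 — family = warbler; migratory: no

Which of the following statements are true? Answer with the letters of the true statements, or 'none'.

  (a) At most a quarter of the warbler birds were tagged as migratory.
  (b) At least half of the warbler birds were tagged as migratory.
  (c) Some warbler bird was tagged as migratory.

|A| = 14, |A ∩ B| = 4, |A ∖ B| = 10.
(a) |A ∩ B| / |A| ≤ 1/4: fails.
(b) |A ∩ B| ≥ |A ∖ B|: fails.
(c) A ∩ B ≠ ∅ (|A ∩ B| ≥ 1): holds.

(c)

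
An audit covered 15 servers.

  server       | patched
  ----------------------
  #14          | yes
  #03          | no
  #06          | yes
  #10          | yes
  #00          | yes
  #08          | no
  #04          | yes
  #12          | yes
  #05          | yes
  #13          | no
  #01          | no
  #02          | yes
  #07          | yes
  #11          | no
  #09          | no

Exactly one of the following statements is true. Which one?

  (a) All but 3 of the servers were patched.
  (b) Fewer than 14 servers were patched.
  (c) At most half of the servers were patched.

(b)

|A| = 15, |A ∩ B| = 9, |A ∖ B| = 6.
(a) requires |A ∖ B| = 3: false.
(b) requires |A ∩ B| < 14: true.
(c) requires |A ∩ B| ≤ |A ∖ B|: false.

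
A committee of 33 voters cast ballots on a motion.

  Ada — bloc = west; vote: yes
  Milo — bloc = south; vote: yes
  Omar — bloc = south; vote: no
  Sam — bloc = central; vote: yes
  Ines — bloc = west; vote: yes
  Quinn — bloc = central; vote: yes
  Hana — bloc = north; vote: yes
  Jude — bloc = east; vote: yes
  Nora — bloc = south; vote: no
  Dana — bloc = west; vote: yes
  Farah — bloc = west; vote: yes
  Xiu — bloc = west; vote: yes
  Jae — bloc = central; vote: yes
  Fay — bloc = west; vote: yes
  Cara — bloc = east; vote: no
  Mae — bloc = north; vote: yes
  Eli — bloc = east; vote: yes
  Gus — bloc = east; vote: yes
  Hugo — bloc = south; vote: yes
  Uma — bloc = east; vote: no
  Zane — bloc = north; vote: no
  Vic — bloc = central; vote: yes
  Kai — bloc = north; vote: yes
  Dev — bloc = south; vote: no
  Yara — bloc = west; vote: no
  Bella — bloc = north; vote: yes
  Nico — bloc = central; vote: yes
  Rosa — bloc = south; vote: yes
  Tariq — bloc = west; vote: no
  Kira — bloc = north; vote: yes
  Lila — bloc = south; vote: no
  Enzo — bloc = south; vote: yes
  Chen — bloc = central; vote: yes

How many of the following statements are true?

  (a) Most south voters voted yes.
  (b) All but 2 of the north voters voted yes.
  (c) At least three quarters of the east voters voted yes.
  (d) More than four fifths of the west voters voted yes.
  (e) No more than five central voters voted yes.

0

(a) south: |A| = 8, |A ∩ B| = 4; needs |A ∩ B| > |A ∖ B| — false.
(b) north: |A| = 6, |A ∩ B| = 5; needs |A ∖ B| = 2 — false.
(c) east: |A| = 5, |A ∩ B| = 3; needs |A ∩ B| / |A| ≥ 3/4 — false.
(d) west: |A| = 8, |A ∩ B| = 6; needs |A ∩ B| / |A| > 4/5 — false.
(e) central: |A| = 6, |A ∩ B| = 6; needs |A ∩ B| ≤ 5 — false.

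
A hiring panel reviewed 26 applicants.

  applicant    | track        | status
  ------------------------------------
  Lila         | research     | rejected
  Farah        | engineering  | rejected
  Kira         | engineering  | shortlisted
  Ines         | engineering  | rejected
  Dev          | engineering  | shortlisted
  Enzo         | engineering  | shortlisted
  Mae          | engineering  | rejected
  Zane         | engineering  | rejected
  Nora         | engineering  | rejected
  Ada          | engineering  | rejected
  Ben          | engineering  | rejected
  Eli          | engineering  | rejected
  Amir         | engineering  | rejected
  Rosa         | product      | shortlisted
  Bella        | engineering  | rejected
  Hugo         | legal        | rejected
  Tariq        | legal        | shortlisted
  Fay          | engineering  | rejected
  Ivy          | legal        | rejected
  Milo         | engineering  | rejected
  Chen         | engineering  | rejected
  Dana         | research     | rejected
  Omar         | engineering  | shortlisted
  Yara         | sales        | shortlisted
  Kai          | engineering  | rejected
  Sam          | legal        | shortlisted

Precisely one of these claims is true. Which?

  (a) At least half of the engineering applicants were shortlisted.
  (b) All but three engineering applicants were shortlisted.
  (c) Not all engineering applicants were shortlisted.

(c)

|A| = 18, |A ∩ B| = 4, |A ∖ B| = 14.
(a) requires |A ∩ B| ≥ |A ∖ B|: false.
(b) requires |A ∖ B| = 3: false.
(c) requires A ⊄ B (|A ∖ B| ≥ 1): true.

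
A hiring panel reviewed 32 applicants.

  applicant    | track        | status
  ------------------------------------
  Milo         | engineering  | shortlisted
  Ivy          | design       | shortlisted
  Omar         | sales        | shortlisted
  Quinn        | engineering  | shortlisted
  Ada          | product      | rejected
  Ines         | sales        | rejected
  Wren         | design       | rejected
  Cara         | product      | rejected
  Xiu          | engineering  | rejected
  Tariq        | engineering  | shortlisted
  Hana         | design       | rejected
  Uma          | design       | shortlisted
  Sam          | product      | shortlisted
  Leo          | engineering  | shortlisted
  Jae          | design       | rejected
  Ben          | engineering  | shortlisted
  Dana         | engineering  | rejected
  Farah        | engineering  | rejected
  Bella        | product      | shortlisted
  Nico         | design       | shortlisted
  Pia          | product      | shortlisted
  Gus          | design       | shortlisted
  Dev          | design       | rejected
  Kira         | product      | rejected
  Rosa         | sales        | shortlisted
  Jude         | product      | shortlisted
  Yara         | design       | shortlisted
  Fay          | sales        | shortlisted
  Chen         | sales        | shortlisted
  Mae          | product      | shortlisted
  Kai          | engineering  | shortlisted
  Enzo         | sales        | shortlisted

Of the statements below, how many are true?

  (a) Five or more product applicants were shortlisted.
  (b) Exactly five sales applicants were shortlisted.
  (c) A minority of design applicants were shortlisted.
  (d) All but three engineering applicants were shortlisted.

3

(a) product: |A| = 8, |A ∩ B| = 5; needs |A ∩ B| ≥ 5 — true.
(b) sales: |A| = 6, |A ∩ B| = 5; needs |A ∩ B| = 5 — true.
(c) design: |A| = 9, |A ∩ B| = 5; needs |A ∩ B| < |A ∖ B| — false.
(d) engineering: |A| = 9, |A ∩ B| = 6; needs |A ∖ B| = 3 — true.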